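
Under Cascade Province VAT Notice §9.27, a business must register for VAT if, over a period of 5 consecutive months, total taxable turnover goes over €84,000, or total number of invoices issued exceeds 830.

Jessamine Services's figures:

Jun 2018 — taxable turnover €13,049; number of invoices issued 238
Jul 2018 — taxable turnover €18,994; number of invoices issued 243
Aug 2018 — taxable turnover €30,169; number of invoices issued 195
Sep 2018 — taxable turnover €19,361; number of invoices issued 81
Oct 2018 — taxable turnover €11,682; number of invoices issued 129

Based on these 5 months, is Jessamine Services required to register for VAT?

Yes

Total taxable turnover: €13,049 + €18,994 + €30,169 + €19,361 + €11,682 = €93,255 (> €84,000).
Total number of invoices issued: 238 + 243 + 195 + 81 + 129 = 886 (> 830).
The test is 'or': at least one threshold is exceeded.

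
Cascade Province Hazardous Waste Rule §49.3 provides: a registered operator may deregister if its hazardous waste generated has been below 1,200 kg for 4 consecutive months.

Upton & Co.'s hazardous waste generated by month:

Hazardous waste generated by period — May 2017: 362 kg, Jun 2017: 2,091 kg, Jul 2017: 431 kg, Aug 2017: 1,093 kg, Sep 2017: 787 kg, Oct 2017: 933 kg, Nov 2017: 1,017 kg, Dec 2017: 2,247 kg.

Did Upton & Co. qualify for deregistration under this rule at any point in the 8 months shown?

Months below 1,200 kg: May 2017, Jul 2017, Aug 2017, Sep 2017, Oct 2017, Nov 2017.
Longest run of consecutive months below the threshold: 5.
5 ≥ 4, so Upton & Co. became eligible.

Yes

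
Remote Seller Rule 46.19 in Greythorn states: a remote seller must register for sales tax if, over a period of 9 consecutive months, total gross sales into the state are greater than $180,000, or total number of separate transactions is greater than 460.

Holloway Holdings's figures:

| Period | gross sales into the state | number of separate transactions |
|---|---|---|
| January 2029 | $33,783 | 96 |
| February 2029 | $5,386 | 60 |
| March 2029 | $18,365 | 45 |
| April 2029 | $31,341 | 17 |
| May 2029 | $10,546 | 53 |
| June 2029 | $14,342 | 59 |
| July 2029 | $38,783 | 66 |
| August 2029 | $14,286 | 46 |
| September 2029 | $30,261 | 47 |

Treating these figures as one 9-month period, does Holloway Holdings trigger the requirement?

Yes

Total gross sales into the state: $33,783 + $5,386 + $18,365 + $31,341 + $10,546 + $14,342 + $38,783 + $14,286 + $30,261 = $197,093 (> $180,000).
Total number of separate transactions: 96 + 60 + 45 + 17 + 53 + 59 + 66 + 46 + 47 = 489 (> 460).
The test is 'or': at least one threshold is exceeded.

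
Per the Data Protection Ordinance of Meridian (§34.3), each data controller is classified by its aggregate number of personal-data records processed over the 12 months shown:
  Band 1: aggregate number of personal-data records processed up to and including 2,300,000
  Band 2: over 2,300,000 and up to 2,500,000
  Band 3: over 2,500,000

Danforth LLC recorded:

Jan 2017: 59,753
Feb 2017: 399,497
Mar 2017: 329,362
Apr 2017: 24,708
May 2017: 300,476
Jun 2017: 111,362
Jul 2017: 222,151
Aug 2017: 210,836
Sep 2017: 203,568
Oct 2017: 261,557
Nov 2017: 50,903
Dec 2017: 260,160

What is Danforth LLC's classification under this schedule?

Band 2

Aggregate number of personal-data records processed: 59,753 + 399,497 + 329,362 + 24,708 + 300,476 + 111,362 + 222,151 + 210,836 + 203,568 + 261,557 + 50,903 + 260,160 = 2,434,333.
2,300,000 < 2,434,333 ≤ 2,500,000, so Band 2 applies.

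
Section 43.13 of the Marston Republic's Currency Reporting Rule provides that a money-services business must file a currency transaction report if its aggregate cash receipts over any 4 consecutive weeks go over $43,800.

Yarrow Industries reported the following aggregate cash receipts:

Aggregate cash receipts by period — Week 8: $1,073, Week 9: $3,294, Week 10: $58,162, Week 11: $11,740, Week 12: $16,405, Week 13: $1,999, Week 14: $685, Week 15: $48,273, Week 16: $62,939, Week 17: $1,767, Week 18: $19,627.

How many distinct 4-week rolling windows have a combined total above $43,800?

Week 8–Week 11: $1,073 + $3,294 + $58,162 + $11,740 = $74,269 (over)
Week 9–Week 12: $3,294 + $58,162 + $11,740 + $16,405 = $89,601 (over)
Week 10–Week 13: $58,162 + $11,740 + $16,405 + $1,999 = $88,306 (over)
Week 11–Week 14: $11,740 + $16,405 + $1,999 + $685 = $30,829 (under)
Week 12–Week 15: $16,405 + $1,999 + $685 + $48,273 = $67,362 (over)
Week 13–Week 16: $1,999 + $685 + $48,273 + $62,939 = $113,896 (over)
Week 14–Week 17: $685 + $48,273 + $62,939 + $1,767 = $113,664 (over)
Week 15–Week 18: $48,273 + $62,939 + $1,767 + $19,627 = $132,606 (over)
7 windows exceed the threshold.

7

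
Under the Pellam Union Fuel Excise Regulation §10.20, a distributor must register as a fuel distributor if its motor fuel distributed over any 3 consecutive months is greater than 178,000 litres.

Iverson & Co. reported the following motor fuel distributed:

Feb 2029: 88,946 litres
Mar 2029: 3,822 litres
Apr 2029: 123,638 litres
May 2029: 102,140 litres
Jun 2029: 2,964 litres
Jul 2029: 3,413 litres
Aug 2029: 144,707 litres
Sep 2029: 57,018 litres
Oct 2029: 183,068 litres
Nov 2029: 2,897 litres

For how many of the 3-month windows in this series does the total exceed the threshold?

Feb 2029–Apr 2029: 88,946 litres + 3,822 litres + 123,638 litres = 216,406 litres (over)
Mar 2029–May 2029: 3,822 litres + 123,638 litres + 102,140 litres = 229,600 litres (over)
Apr 2029–Jun 2029: 123,638 litres + 102,140 litres + 2,964 litres = 228,742 litres (over)
May 2029–Jul 2029: 102,140 litres + 2,964 litres + 3,413 litres = 108,517 litres (under)
Jun 2029–Aug 2029: 2,964 litres + 3,413 litres + 144,707 litres = 151,084 litres (under)
Jul 2029–Sep 2029: 3,413 litres + 144,707 litres + 57,018 litres = 205,138 litres (over)
Aug 2029–Oct 2029: 144,707 litres + 57,018 litres + 183,068 litres = 384,793 litres (over)
Sep 2029–Nov 2029: 57,018 litres + 183,068 litres + 2,897 litres = 242,983 litres (over)
6 windows exceed the threshold.

6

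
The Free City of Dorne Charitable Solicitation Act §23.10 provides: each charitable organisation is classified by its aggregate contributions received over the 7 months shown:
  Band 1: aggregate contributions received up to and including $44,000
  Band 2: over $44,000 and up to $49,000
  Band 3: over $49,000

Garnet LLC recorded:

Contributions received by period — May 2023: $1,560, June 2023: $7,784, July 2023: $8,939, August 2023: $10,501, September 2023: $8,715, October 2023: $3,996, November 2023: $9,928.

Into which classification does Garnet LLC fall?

Aggregate contributions received: $1,560 + $7,784 + $8,939 + $10,501 + $8,715 + $3,996 + $9,928 = $51,423.
$51,423 > $49,000, so Band 3 applies.

Band 3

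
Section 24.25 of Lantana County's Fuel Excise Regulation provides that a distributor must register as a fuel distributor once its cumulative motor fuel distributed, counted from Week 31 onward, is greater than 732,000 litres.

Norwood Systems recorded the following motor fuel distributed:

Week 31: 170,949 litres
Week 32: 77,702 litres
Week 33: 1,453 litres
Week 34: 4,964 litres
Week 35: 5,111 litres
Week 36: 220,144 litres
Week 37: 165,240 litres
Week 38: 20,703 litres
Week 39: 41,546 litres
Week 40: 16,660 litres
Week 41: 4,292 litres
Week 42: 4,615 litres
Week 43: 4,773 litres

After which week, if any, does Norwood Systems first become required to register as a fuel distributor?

Through Week 31: 170,949 litres
Through Week 32: 248,651 litres
Through Week 33: 250,104 litres
Through Week 34: 255,068 litres
Through Week 35: 260,179 litres
Through Week 36: 480,323 litres
Through Week 37: 645,563 litres
Through Week 38: 666,266 litres
Through Week 39: 707,812 litres
Through Week 40: 724,472 litres
Through Week 41: 728,764 litres
Through Week 42: 733,379 litres ← exceeds threshold

Week 42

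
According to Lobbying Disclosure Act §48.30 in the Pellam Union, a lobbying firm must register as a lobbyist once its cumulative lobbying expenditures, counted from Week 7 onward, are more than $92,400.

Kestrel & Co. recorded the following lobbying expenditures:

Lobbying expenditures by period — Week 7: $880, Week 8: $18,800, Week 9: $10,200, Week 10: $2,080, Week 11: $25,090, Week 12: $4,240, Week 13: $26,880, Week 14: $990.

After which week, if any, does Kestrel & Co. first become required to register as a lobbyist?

Not triggered

Through Week 7: $880
Through Week 8: $19,680
Through Week 9: $29,880
Through Week 10: $31,960
Through Week 11: $57,050
Through Week 12: $61,290
Through Week 13: $88,170
Through Week 14: $89,160
Final cumulative total $89,160 ≤ $92,400; the threshold is never exceeded.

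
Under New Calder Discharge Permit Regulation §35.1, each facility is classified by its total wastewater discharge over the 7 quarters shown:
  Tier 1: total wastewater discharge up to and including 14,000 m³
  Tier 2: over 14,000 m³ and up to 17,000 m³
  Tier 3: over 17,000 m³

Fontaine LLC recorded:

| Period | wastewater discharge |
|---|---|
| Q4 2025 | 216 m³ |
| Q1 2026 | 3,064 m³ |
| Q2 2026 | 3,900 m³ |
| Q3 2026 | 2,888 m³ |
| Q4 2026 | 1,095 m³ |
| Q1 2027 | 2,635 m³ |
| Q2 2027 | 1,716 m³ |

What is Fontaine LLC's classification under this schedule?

Total wastewater discharge: 216 m³ + 3,064 m³ + 3,900 m³ + 2,888 m³ + 1,095 m³ + 2,635 m³ + 1,716 m³ = 15,514 m³.
14,000 m³ < 15,514 m³ ≤ 17,000 m³, so Tier 2 applies.

Tier 2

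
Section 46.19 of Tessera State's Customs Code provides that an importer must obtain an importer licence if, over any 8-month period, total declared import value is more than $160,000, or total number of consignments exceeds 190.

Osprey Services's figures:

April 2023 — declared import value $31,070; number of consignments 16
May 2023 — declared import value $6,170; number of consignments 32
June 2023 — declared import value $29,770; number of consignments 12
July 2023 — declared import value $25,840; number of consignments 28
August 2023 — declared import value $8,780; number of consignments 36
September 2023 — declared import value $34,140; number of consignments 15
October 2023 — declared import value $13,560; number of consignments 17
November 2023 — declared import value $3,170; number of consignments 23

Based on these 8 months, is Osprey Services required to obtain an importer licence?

Total declared import value: $31,070 + $6,170 + $29,770 + $25,840 + $8,780 + $34,140 + $13,560 + $3,170 = $152,500 (≤ $160,000).
Total number of consignments: 16 + 32 + 12 + 28 + 36 + 15 + 17 + 23 = 179 (≤ 190).
The test is 'or': neither threshold is exceeded.

No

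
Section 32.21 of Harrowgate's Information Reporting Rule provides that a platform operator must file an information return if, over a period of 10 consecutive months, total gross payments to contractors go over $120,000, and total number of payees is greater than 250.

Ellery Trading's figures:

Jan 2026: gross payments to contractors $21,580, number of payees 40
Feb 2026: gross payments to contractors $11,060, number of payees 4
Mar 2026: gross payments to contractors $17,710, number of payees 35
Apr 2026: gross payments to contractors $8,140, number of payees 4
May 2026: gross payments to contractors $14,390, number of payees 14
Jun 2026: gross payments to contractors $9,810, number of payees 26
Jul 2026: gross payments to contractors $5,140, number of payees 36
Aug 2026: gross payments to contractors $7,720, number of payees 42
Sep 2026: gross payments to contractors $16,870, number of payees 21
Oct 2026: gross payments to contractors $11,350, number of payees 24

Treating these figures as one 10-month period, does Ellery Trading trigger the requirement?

No

Total gross payments to contractors: $21,580 + $11,060 + $17,710 + $8,140 + $14,390 + $9,810 + $5,140 + $7,720 + $16,870 + $11,350 = $123,770 (> $120,000).
Total number of payees: 40 + 4 + 35 + 4 + 14 + 26 + 36 + 42 + 21 + 24 = 246 (≤ 250).
The test is 'and': the rule requires both, and at least one is not exceeded.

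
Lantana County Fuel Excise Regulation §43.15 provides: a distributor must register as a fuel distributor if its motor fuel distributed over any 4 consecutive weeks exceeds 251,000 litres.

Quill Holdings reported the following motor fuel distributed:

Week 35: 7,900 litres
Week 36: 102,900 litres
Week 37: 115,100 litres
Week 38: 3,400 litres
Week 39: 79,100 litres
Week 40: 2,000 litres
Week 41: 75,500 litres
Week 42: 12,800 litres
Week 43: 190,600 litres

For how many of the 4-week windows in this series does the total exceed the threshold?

Week 35–Week 38: 7,900 litres + 102,900 litres + 115,100 litres + 3,400 litres = 229,300 litres (under)
Week 36–Week 39: 102,900 litres + 115,100 litres + 3,400 litres + 79,100 litres = 300,500 litres (over)
Week 37–Week 40: 115,100 litres + 3,400 litres + 79,100 litres + 2,000 litres = 199,600 litres (under)
Week 38–Week 41: 3,400 litres + 79,100 litres + 2,000 litres + 75,500 litres = 160,000 litres (under)
Week 39–Week 42: 79,100 litres + 2,000 litres + 75,500 litres + 12,800 litres = 169,400 litres (under)
Week 40–Week 43: 2,000 litres + 75,500 litres + 12,800 litres + 190,600 litres = 280,900 litres (over)
2 windows exceed the threshold.

2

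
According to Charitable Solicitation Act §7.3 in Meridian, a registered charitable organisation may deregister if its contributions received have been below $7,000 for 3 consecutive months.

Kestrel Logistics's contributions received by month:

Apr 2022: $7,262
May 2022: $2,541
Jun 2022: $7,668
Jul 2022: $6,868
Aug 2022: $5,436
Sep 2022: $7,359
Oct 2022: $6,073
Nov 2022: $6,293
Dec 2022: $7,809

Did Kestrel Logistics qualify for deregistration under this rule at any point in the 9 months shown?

No

Months below $7,000: May 2022, Jul 2022, Aug 2022, Oct 2022, Nov 2022.
Longest run of consecutive months below the threshold: 2.
2 < 3, so Kestrel Logistics never became eligible.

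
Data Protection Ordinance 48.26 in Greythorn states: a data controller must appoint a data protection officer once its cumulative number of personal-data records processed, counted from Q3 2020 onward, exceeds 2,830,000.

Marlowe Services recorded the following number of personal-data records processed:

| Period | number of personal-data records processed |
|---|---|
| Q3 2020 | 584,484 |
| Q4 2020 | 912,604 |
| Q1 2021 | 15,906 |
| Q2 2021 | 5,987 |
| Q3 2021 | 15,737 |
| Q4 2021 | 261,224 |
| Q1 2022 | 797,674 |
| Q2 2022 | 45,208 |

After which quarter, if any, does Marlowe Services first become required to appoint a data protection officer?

Through Q3 2020: 584,484
Through Q4 2020: 1,497,088
Through Q1 2021: 1,512,994
Through Q2 2021: 1,518,981
Through Q3 2021: 1,534,718
Through Q4 2021: 1,795,942
Through Q1 2022: 2,593,616
Through Q2 2022: 2,638,824
Final cumulative total 2,638,824 ≤ 2,830,000; the threshold is never exceeded.

Not triggered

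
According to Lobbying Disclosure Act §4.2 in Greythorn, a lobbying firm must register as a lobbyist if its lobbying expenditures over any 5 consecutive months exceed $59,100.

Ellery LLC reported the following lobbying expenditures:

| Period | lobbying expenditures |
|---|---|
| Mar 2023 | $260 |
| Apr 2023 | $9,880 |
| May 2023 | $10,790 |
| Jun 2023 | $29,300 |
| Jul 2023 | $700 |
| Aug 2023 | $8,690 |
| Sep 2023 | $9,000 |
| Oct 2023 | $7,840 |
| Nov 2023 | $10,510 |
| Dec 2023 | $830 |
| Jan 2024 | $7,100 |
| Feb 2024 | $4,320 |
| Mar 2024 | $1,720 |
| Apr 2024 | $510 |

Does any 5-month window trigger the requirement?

Mar 2023–Jul 2023: $260 + $9,880 + $10,790 + $29,300 + $700 = $50,930 (under)
Apr 2023–Aug 2023: $9,880 + $10,790 + $29,300 + $700 + $8,690 = $59,360 (over)
May 2023–Sep 2023: $10,790 + $29,300 + $700 + $8,690 + $9,000 = $58,480 (under)
Jun 2023–Oct 2023: $29,300 + $700 + $8,690 + $9,000 + $7,840 = $55,530 (under)
Jul 2023–Nov 2023: $700 + $8,690 + $9,000 + $7,840 + $10,510 = $36,740 (under)
Aug 2023–Dec 2023: $8,690 + $9,000 + $7,840 + $10,510 + $830 = $36,870 (under)
Sep 2023–Jan 2024: $9,000 + $7,840 + $10,510 + $830 + $7,100 = $35,280 (under)
Oct 2023–Feb 2024: $7,840 + $10,510 + $830 + $7,100 + $4,320 = $30,600 (under)
Nov 2023–Mar 2024: $10,510 + $830 + $7,100 + $4,320 + $1,720 = $24,480 (under)
Dec 2023–Apr 2024: $830 + $7,100 + $4,320 + $1,720 + $510 = $14,480 (under)
At least one window exceeds $59,100.

Yes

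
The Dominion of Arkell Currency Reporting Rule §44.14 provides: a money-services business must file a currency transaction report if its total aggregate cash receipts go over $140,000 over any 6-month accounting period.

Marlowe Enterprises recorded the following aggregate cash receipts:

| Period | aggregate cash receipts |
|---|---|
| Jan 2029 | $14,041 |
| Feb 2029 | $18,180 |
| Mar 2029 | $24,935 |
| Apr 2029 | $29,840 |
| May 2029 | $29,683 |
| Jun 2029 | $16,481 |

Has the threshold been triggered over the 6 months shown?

Total aggregate cash receipts: $14,041 + $18,180 + $24,935 + $29,840 + $29,683 + $16,481 = $133,160.
$133,160 ≤ $140,000, so the threshold is not exceeded.

No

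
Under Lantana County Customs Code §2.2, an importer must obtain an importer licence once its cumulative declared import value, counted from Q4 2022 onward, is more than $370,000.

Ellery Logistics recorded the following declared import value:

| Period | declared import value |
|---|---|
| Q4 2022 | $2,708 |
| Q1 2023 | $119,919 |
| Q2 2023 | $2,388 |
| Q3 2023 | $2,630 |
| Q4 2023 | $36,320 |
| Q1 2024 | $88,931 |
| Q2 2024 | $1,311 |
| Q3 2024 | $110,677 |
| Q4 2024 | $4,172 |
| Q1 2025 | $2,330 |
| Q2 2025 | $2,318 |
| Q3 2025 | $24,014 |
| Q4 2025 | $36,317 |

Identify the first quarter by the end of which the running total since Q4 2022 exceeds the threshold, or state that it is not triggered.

Q1 2025

Through Q4 2022: $2,708
Through Q1 2023: $122,627
Through Q2 2023: $125,015
Through Q3 2023: $127,645
Through Q4 2023: $163,965
Through Q1 2024: $252,896
Through Q2 2024: $254,207
Through Q3 2024: $364,884
Through Q4 2024: $369,056
Through Q1 2025: $371,386 ← exceeds threshold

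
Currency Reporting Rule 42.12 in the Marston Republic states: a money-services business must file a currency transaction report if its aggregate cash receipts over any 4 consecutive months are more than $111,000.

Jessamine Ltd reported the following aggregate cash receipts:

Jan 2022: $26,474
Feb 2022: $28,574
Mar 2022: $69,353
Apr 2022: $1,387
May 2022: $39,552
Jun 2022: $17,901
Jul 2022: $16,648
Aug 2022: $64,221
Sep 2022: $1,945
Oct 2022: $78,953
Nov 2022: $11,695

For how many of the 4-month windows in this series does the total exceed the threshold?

6

Jan 2022–Apr 2022: $26,474 + $28,574 + $69,353 + $1,387 = $125,788 (over)
Feb 2022–May 2022: $28,574 + $69,353 + $1,387 + $39,552 = $138,866 (over)
Mar 2022–Jun 2022: $69,353 + $1,387 + $39,552 + $17,901 = $128,193 (over)
Apr 2022–Jul 2022: $1,387 + $39,552 + $17,901 + $16,648 = $75,488 (under)
May 2022–Aug 2022: $39,552 + $17,901 + $16,648 + $64,221 = $138,322 (over)
Jun 2022–Sep 2022: $17,901 + $16,648 + $64,221 + $1,945 = $100,715 (under)
Jul 2022–Oct 2022: $16,648 + $64,221 + $1,945 + $78,953 = $161,767 (over)
Aug 2022–Nov 2022: $64,221 + $1,945 + $78,953 + $11,695 = $156,814 (over)
6 windows exceed the threshold.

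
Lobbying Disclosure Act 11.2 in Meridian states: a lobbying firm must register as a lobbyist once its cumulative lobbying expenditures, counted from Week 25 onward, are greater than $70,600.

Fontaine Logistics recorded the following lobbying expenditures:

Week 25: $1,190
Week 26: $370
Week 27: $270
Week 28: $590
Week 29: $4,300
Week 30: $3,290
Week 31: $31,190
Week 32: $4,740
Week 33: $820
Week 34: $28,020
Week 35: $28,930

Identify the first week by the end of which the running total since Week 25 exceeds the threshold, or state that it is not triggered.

Week 34

Through Week 25: $1,190
Through Week 26: $1,560
Through Week 27: $1,830
Through Week 28: $2,420
Through Week 29: $6,720
Through Week 30: $10,010
Through Week 31: $41,200
Through Week 32: $45,940
Through Week 33: $46,760
Through Week 34: $74,780 ← exceeds threshold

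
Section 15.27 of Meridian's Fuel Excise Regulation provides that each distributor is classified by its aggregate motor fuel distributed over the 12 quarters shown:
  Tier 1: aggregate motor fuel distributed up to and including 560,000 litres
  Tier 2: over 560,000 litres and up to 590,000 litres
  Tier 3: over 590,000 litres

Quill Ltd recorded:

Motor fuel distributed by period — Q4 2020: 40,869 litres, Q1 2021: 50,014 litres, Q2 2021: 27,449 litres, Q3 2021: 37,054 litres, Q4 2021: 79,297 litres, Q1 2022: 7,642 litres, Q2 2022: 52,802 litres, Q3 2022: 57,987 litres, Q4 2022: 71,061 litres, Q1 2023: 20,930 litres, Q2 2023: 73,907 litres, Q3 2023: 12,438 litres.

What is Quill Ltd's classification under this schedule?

Aggregate motor fuel distributed: 40,869 litres + 50,014 litres + 27,449 litres + 37,054 litres + 79,297 litres + 7,642 litres + 52,802 litres + 57,987 litres + 71,061 litres + 20,930 litres + 73,907 litres + 12,438 litres = 531,450 litres.
531,450 litres ≤ 560,000 litres, so Tier 1 applies.

Tier 1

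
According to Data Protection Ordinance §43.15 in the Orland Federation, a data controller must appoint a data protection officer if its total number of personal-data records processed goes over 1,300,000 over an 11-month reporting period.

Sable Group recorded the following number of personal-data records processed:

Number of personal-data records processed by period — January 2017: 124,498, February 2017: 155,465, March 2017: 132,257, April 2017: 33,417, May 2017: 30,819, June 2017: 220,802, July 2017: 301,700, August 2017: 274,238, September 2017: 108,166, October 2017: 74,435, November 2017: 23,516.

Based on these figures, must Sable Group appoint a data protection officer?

Yes

Total number of personal-data records processed: 124,498 + 155,465 + 132,257 + 33,417 + 30,819 + 220,802 + 301,700 + 274,238 + 108,166 + 74,435 + 23,516 = 1,479,313.
1,479,313 > 1,300,000, so the threshold is exceeded.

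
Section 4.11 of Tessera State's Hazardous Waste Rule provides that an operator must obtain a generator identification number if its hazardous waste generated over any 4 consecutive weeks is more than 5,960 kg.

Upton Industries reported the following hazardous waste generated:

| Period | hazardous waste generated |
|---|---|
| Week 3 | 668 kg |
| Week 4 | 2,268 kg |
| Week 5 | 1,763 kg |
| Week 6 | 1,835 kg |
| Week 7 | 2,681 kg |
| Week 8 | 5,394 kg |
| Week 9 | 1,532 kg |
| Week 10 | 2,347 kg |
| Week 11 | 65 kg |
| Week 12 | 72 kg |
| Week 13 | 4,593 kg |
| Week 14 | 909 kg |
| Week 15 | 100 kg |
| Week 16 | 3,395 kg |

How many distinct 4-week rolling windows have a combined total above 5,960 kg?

8

Week 3–Week 6: 668 kg + 2,268 kg + 1,763 kg + 1,835 kg = 6,534 kg (over)
Week 4–Week 7: 2,268 kg + 1,763 kg + 1,835 kg + 2,681 kg = 8,547 kg (over)
Week 5–Week 8: 1,763 kg + 1,835 kg + 2,681 kg + 5,394 kg = 11,673 kg (over)
Week 6–Week 9: 1,835 kg + 2,681 kg + 5,394 kg + 1,532 kg = 11,442 kg (over)
Week 7–Week 10: 2,681 kg + 5,394 kg + 1,532 kg + 2,347 kg = 11,954 kg (over)
Week 8–Week 11: 5,394 kg + 1,532 kg + 2,347 kg + 65 kg = 9,338 kg (over)
Week 9–Week 12: 1,532 kg + 2,347 kg + 65 kg + 72 kg = 4,016 kg (under)
Week 10–Week 13: 2,347 kg + 65 kg + 72 kg + 4,593 kg = 7,077 kg (over)
Week 11–Week 14: 65 kg + 72 kg + 4,593 kg + 909 kg = 5,639 kg (under)
Week 12–Week 15: 72 kg + 4,593 kg + 909 kg + 100 kg = 5,674 kg (under)
Week 13–Week 16: 4,593 kg + 909 kg + 100 kg + 3,395 kg = 8,997 kg (over)
8 windows exceed the threshold.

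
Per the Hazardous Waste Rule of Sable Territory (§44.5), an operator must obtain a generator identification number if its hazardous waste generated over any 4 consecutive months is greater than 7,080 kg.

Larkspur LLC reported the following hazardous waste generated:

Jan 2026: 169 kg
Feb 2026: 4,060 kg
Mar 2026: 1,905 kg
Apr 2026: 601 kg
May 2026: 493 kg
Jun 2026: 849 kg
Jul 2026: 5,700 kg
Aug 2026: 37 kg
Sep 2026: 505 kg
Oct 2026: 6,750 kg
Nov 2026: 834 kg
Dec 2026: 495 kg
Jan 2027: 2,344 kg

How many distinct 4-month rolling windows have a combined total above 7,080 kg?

Jan 2026–Apr 2026: 169 kg + 4,060 kg + 1,905 kg + 601 kg = 6,735 kg (under)
Feb 2026–May 2026: 4,060 kg + 1,905 kg + 601 kg + 493 kg = 7,059 kg (under)
Mar 2026–Jun 2026: 1,905 kg + 601 kg + 493 kg + 849 kg = 3,848 kg (under)
Apr 2026–Jul 2026: 601 kg + 493 kg + 849 kg + 5,700 kg = 7,643 kg (over)
May 2026–Aug 2026: 493 kg + 849 kg + 5,700 kg + 37 kg = 7,079 kg (under)
Jun 2026–Sep 2026: 849 kg + 5,700 kg + 37 kg + 505 kg = 7,091 kg (over)
Jul 2026–Oct 2026: 5,700 kg + 37 kg + 505 kg + 6,750 kg = 12,992 kg (over)
Aug 2026–Nov 2026: 37 kg + 505 kg + 6,750 kg + 834 kg = 8,126 kg (over)
Sep 2026–Dec 2026: 505 kg + 6,750 kg + 834 kg + 495 kg = 8,584 kg (over)
Oct 2026–Jan 2027: 6,750 kg + 834 kg + 495 kg + 2,344 kg = 10,423 kg (over)
6 windows exceed the threshold.

6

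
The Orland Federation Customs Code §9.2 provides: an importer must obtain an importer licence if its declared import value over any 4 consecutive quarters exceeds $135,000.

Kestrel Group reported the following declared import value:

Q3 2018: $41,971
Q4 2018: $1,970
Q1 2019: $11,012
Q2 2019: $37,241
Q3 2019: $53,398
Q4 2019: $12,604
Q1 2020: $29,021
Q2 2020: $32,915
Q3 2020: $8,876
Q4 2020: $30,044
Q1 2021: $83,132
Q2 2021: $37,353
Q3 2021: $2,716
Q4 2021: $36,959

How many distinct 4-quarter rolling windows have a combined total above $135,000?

4

Q3 2018–Q2 2019: $41,971 + $1,970 + $11,012 + $37,241 = $92,194 (under)
Q4 2018–Q3 2019: $1,970 + $11,012 + $37,241 + $53,398 = $103,621 (under)
Q1 2019–Q4 2019: $11,012 + $37,241 + $53,398 + $12,604 = $114,255 (under)
Q2 2019–Q1 2020: $37,241 + $53,398 + $12,604 + $29,021 = $132,264 (under)
Q3 2019–Q2 2020: $53,398 + $12,604 + $29,021 + $32,915 = $127,938 (under)
Q4 2019–Q3 2020: $12,604 + $29,021 + $32,915 + $8,876 = $83,416 (under)
Q1 2020–Q4 2020: $29,021 + $32,915 + $8,876 + $30,044 = $100,856 (under)
Q2 2020–Q1 2021: $32,915 + $8,876 + $30,044 + $83,132 = $154,967 (over)
Q3 2020–Q2 2021: $8,876 + $30,044 + $83,132 + $37,353 = $159,405 (over)
Q4 2020–Q3 2021: $30,044 + $83,132 + $37,353 + $2,716 = $153,245 (over)
Q1 2021–Q4 2021: $83,132 + $37,353 + $2,716 + $36,959 = $160,160 (over)
4 windows exceed the threshold.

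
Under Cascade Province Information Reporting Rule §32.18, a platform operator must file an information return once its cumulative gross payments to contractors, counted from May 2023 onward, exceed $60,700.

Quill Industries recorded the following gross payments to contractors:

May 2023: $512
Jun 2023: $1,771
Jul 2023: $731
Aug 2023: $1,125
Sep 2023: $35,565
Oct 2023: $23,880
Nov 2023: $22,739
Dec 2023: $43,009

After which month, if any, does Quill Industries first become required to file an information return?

Oct 2023

Through May 2023: $512
Through Jun 2023: $2,283
Through Jul 2023: $3,014
Through Aug 2023: $4,139
Through Sep 2023: $39,704
Through Oct 2023: $63,584 ← exceeds threshold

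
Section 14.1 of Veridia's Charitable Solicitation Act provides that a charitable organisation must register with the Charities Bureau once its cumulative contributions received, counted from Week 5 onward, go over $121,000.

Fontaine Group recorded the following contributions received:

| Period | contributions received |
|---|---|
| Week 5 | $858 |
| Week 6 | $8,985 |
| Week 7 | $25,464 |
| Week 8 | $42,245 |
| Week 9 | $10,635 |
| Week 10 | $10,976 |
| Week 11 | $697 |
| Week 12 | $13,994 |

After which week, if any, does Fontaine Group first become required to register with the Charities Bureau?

Through Week 5: $858
Through Week 6: $9,843
Through Week 7: $35,307
Through Week 8: $77,552
Through Week 9: $88,187
Through Week 10: $99,163
Through Week 11: $99,860
Through Week 12: $113,854
Final cumulative total $113,854 ≤ $121,000; the threshold is never exceeded.

Not triggered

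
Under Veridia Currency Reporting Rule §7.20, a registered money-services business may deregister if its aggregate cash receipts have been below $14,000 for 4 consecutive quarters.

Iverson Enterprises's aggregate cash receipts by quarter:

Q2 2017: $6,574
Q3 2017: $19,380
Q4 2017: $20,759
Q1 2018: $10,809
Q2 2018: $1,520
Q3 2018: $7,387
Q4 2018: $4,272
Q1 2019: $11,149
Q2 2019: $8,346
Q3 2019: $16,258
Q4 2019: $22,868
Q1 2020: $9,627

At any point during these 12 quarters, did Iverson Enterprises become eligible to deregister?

Quarters below $14,000: Q2 2017, Q1 2018, Q2 2018, Q3 2018, Q4 2018, Q1 2019, Q2 2019, Q1 2020.
Longest run of consecutive quarters below the threshold: 6.
6 ≥ 4, so Iverson Enterprises became eligible.

Yes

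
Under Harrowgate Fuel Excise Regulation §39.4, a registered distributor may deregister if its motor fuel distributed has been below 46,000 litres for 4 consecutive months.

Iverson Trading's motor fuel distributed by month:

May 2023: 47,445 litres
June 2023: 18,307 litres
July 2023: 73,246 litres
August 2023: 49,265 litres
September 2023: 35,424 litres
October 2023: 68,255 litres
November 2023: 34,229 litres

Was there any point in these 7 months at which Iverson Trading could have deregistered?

No

Months below 46,000 litres: June 2023, September 2023, November 2023.
Longest run of consecutive months below the threshold: 1.
1 < 4, so Iverson Trading never became eligible.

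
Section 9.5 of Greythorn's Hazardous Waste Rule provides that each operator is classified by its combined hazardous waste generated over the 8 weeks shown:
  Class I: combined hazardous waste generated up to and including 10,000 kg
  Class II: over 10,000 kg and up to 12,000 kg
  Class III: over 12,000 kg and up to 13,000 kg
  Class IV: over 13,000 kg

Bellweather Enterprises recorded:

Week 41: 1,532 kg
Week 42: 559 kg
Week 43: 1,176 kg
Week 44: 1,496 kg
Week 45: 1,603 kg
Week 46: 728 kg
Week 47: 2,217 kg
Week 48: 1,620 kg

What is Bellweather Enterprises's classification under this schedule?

Class II

Combined hazardous waste generated: 1,532 kg + 559 kg + 1,176 kg + 1,496 kg + 1,603 kg + 728 kg + 2,217 kg + 1,620 kg = 10,931 kg.
10,000 kg < 10,931 kg ≤ 12,000 kg, so Class II applies.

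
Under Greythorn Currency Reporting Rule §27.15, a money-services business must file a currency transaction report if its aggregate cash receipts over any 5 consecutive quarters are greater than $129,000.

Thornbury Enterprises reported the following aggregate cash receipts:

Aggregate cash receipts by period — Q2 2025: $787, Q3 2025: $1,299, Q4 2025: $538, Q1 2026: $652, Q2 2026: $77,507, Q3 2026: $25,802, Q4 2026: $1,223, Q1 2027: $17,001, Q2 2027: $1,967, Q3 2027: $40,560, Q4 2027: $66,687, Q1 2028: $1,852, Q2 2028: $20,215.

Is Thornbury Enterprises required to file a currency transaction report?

Yes

Q2 2025–Q2 2026: $787 + $1,299 + $538 + $652 + $77,507 = $80,783 (under)
Q3 2025–Q3 2026: $1,299 + $538 + $652 + $77,507 + $25,802 = $105,798 (under)
Q4 2025–Q4 2026: $538 + $652 + $77,507 + $25,802 + $1,223 = $105,722 (under)
Q1 2026–Q1 2027: $652 + $77,507 + $25,802 + $1,223 + $17,001 = $122,185 (under)
Q2 2026–Q2 2027: $77,507 + $25,802 + $1,223 + $17,001 + $1,967 = $123,500 (under)
Q3 2026–Q3 2027: $25,802 + $1,223 + $17,001 + $1,967 + $40,560 = $86,553 (under)
Q4 2026–Q4 2027: $1,223 + $17,001 + $1,967 + $40,560 + $66,687 = $127,438 (under)
Q1 2027–Q1 2028: $17,001 + $1,967 + $40,560 + $66,687 + $1,852 = $128,067 (under)
Q2 2027–Q2 2028: $1,967 + $40,560 + $66,687 + $1,852 + $20,215 = $131,281 (over)
At least one window exceeds $129,000.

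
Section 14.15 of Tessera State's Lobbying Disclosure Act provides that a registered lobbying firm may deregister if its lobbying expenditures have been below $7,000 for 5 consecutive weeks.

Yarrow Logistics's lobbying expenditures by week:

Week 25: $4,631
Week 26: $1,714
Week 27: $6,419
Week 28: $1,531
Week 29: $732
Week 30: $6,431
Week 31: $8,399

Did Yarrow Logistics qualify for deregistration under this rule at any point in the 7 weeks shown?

Weeks below $7,000: Week 25, Week 26, Week 27, Week 28, Week 29, Week 30.
Longest run of consecutive weeks below the threshold: 6.
6 ≥ 5, so Yarrow Logistics became eligible.

Yes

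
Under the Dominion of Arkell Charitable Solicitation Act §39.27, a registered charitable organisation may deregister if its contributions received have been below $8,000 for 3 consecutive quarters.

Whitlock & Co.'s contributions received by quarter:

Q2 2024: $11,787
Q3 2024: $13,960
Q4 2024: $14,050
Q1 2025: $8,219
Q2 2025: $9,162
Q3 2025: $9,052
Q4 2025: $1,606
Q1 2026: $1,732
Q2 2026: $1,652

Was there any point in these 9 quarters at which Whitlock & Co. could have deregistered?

Quarters below $8,000: Q4 2025, Q1 2026, Q2 2026.
Longest run of consecutive quarters below the threshold: 3.
3 ≥ 3, so Whitlock & Co. became eligible.

Yes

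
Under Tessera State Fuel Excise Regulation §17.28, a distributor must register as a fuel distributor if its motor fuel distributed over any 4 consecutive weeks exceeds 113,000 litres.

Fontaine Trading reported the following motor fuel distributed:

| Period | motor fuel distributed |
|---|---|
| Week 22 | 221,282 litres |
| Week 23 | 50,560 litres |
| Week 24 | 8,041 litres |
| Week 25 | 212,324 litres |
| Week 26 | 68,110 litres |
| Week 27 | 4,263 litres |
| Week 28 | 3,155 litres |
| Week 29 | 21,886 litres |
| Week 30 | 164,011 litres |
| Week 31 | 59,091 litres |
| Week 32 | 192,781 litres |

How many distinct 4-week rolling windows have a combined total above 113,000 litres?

7

Week 22–Week 25: 221,282 litres + 50,560 litres + 8,041 litres + 212,324 litres = 492,207 litres (over)
Week 23–Week 26: 50,560 litres + 8,041 litres + 212,324 litres + 68,110 litres = 339,035 litres (over)
Week 24–Week 27: 8,041 litres + 212,324 litres + 68,110 litres + 4,263 litres = 292,738 litres (over)
Week 25–Week 28: 212,324 litres + 68,110 litres + 4,263 litres + 3,155 litres = 287,852 litres (over)
Week 26–Week 29: 68,110 litres + 4,263 litres + 3,155 litres + 21,886 litres = 97,414 litres (under)
Week 27–Week 30: 4,263 litres + 3,155 litres + 21,886 litres + 164,011 litres = 193,315 litres (over)
Week 28–Week 31: 3,155 litres + 21,886 litres + 164,011 litres + 59,091 litres = 248,143 litres (over)
Week 29–Week 32: 21,886 litres + 164,011 litres + 59,091 litres + 192,781 litres = 437,769 litres (over)
7 windows exceed the threshold.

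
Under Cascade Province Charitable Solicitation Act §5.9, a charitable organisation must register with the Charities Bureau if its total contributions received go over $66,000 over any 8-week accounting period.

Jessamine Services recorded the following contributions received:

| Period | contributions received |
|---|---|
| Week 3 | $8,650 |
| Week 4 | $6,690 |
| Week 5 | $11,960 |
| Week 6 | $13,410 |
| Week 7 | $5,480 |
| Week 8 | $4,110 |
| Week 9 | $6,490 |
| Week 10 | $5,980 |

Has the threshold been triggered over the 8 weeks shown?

No

Total contributions received: $8,650 + $6,690 + $11,960 + $13,410 + $5,480 + $4,110 + $6,490 + $5,980 = $62,770.
$62,770 ≤ $66,000, so the threshold is not exceeded.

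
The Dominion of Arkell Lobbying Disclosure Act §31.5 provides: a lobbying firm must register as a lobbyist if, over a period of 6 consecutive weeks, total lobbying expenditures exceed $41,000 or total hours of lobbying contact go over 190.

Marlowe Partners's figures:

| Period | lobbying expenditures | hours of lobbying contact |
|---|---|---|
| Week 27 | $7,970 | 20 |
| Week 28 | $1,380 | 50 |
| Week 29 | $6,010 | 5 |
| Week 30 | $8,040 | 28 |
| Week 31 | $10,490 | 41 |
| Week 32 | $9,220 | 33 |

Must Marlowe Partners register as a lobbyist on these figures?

Yes

Total lobbying expenditures: $7,970 + $1,380 + $6,010 + $8,040 + $10,490 + $9,220 = $43,110 (> $41,000).
Total hours of lobbying contact: 20 + 50 + 5 + 28 + 41 + 33 = 177 (≤ 190).
The test is 'or': at least one threshold is exceeded.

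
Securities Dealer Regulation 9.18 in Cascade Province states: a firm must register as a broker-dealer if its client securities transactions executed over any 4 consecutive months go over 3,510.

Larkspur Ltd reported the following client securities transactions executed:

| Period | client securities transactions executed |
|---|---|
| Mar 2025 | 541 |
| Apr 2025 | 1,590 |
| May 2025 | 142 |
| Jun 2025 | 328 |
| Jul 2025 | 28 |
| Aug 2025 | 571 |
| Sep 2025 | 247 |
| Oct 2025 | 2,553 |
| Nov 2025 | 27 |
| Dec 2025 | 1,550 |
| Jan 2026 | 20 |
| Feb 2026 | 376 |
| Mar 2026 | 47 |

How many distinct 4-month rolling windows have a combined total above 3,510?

Mar 2025–Jun 2025: 541 + 1,590 + 142 + 328 = 2,601 (under)
Apr 2025–Jul 2025: 1,590 + 142 + 328 + 28 = 2,088 (under)
May 2025–Aug 2025: 142 + 328 + 28 + 571 = 1,069 (under)
Jun 2025–Sep 2025: 328 + 28 + 571 + 247 = 1,174 (under)
Jul 2025–Oct 2025: 28 + 571 + 247 + 2,553 = 3,399 (under)
Aug 2025–Nov 2025: 571 + 247 + 2,553 + 27 = 3,398 (under)
Sep 2025–Dec 2025: 247 + 2,553 + 27 + 1,550 = 4,377 (over)
Oct 2025–Jan 2026: 2,553 + 27 + 1,550 + 20 = 4,150 (over)
Nov 2025–Feb 2026: 27 + 1,550 + 20 + 376 = 1,973 (under)
Dec 2025–Mar 2026: 1,550 + 20 + 376 + 47 = 1,993 (under)
2 windows exceed the threshold.

2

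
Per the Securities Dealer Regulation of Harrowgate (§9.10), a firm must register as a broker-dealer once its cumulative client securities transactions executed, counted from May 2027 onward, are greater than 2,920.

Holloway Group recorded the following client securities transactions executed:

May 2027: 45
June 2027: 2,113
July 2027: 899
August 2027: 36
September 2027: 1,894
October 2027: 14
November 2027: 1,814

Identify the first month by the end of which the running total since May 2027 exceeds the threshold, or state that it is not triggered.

Through May 2027: 45
Through June 2027: 2,158
Through July 2027: 3,057 ← exceeds threshold

July 2027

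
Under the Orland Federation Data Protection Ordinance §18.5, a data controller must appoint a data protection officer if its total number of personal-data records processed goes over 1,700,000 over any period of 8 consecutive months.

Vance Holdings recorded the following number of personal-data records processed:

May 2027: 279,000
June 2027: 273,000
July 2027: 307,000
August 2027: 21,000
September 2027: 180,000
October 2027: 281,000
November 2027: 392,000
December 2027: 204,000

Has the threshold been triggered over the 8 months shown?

Total number of personal-data records processed: 279,000 + 273,000 + 307,000 + 21,000 + 180,000 + 281,000 + 392,000 + 204,000 = 1,937,000.
1,937,000 > 1,700,000, so the threshold is exceeded.

Yes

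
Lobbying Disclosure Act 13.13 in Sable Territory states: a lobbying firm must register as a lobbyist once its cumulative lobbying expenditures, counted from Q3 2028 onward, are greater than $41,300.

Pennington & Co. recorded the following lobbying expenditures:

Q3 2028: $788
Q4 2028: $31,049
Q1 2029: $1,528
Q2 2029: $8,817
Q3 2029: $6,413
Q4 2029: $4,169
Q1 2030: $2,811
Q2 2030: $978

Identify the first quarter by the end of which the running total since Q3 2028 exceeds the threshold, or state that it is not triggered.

Q2 2029

Through Q3 2028: $788
Through Q4 2028: $31,837
Through Q1 2029: $33,365
Through Q2 2029: $42,182 ← exceeds threshold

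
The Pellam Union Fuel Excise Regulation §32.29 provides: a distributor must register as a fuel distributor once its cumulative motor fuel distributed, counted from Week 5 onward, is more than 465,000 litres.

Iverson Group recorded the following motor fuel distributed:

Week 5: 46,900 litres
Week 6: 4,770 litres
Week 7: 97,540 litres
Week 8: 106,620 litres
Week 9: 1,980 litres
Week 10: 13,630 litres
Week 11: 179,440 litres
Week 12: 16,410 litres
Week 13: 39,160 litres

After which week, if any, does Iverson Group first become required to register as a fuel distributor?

Through Week 5: 46,900 litres
Through Week 6: 51,670 litres
Through Week 7: 149,210 litres
Through Week 8: 255,830 litres
Through Week 9: 257,810 litres
Through Week 10: 271,440 litres
Through Week 11: 450,880 litres
Through Week 12: 467,290 litres ← exceeds threshold

Week 12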